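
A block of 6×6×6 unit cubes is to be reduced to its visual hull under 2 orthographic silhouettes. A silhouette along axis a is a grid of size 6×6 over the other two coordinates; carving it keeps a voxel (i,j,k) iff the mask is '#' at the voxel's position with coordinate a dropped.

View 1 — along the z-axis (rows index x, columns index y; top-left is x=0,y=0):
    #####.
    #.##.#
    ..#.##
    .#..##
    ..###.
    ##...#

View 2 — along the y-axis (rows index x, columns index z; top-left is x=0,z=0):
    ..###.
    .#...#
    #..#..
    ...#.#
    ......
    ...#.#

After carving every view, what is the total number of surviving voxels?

start: 6×6×6 = 216 voxels
  1. axis=2 (XY plane), |mask|=21  ⇒  voxels=126
  2. axis=1 (XZ plane), |mask|=11  ⇒  voxels=41

voxel count = 41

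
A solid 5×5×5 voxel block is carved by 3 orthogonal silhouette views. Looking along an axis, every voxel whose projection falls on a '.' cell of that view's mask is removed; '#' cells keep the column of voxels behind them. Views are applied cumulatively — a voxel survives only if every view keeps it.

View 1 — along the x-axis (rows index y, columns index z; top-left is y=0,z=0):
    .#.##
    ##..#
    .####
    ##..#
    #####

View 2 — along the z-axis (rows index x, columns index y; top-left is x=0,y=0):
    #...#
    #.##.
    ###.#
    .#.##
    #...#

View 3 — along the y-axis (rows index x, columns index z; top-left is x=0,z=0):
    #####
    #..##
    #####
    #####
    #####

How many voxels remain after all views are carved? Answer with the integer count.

|visual hull| = 48

initial block: 5^3 = 125
  1. axis=0 (YZ plane), |mask|=18  ⇒  voxels=90
  2. axis=2 (XY plane), |mask|=14  ⇒  voxels=52
  3. axis=1 (XZ plane), |mask|=23  ⇒  voxels=48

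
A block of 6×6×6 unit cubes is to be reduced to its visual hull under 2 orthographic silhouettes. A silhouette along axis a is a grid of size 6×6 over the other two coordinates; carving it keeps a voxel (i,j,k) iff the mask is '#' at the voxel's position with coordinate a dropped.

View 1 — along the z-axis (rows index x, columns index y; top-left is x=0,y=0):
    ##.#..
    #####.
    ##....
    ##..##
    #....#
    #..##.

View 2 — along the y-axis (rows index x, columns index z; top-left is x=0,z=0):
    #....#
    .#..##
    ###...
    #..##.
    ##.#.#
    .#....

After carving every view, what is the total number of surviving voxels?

full grid |V| = 216
  1. axis=2 (XY plane), |mask|=19  ⇒  voxels=114
  2. axis=1 (XZ plane), |mask|=16  ⇒  voxels=50

remaining voxels: 50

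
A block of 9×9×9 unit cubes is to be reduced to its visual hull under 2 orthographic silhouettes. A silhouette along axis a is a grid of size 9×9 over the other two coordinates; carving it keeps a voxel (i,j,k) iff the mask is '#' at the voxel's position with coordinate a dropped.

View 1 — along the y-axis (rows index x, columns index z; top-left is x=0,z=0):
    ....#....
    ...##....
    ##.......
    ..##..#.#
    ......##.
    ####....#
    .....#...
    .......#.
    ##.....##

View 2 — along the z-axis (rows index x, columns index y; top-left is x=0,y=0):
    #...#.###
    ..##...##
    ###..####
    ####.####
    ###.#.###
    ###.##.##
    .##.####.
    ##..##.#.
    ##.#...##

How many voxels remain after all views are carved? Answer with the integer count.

start: 9×9×9 = 729 voxels
[1] y-view keeps 22 columns → grid now 198
[2] z-view keeps 54 columns → grid now 139

139 voxels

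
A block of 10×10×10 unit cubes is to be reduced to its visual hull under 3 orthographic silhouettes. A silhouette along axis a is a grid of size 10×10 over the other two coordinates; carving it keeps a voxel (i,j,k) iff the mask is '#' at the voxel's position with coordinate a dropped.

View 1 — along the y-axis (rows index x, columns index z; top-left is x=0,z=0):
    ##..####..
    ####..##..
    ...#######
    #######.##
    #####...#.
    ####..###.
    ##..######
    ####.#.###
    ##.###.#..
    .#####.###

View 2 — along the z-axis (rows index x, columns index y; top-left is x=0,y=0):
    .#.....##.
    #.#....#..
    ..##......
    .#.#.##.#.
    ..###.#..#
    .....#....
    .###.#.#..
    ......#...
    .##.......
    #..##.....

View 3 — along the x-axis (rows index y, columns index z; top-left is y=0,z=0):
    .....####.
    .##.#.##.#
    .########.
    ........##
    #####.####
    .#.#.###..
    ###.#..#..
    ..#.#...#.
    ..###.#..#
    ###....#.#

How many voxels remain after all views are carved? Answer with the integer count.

full grid |V| = 1000
step 1: project along y, AND mask (71/100) → |grid| = 710
step 2: project along z, AND mask (30/100) → |grid| = 216
step 3: project along x, AND mask (52/100) → |grid| = 109

remaining voxels: 109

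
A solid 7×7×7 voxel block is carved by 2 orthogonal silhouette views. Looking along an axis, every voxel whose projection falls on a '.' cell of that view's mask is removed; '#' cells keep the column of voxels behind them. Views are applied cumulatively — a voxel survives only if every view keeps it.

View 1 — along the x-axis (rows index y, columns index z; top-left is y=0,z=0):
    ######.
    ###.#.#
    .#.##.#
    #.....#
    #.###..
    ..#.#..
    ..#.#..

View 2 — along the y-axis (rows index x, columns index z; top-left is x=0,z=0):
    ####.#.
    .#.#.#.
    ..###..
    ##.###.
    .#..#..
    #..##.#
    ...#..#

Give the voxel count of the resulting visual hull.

voxel count = 85

full grid |V| = 343
step 1: project along x, AND mask (25/49) → |grid| = 175
step 2: project along y, AND mask (24/49) → |grid| = 85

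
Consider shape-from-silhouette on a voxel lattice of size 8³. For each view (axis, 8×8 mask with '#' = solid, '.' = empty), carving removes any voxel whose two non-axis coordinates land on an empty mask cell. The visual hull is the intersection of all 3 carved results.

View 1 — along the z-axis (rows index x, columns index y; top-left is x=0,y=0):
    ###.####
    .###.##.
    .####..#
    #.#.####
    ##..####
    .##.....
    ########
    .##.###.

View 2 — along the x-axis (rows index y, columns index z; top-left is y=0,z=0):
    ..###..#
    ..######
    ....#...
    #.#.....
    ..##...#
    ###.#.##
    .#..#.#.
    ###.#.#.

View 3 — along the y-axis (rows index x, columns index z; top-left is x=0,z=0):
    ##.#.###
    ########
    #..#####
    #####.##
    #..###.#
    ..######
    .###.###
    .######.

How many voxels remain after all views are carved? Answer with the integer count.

initial block: 8^3 = 512
  1. axis=2 (XY plane), |mask|=44  ⇒  voxels=352
  2. axis=0 (YZ plane), |mask|=30  ⇒  voxels=168
  3. axis=1 (XZ plane), |mask|=50  ⇒  voxels=127

voxel count = 127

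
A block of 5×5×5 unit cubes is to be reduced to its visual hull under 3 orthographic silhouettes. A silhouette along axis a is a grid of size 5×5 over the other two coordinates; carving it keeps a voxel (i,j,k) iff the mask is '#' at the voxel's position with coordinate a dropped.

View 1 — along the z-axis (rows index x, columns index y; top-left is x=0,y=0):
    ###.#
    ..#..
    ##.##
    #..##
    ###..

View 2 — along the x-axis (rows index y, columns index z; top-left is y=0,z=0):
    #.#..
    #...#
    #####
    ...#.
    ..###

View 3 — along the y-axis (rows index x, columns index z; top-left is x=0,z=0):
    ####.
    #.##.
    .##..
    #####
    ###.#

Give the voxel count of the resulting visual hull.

|visual hull| = 28

start: 5×5×5 = 125 voxels
carve view 1 (along z, XY-mask fill 15/25): 75 voxels remain
carve view 2 (along x, YZ-mask fill 13/25): 40 voxels remain
carve view 3 (along y, XZ-mask fill 18/25): 28 voxels remain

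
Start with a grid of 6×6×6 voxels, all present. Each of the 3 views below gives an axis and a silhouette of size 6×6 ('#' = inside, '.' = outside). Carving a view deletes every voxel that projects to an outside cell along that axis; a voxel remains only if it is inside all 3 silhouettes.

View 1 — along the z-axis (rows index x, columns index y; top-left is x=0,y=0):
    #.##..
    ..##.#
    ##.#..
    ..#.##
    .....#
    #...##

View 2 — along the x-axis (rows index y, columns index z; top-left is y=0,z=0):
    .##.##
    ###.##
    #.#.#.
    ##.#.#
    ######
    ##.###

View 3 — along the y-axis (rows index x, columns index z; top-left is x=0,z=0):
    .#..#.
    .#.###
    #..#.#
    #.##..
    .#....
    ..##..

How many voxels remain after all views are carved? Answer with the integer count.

remaining voxels: 30

start: 6×6×6 = 216 voxels
[1] z-view keeps 16 columns → grid now 96
[2] x-view keeps 27 columns → grid now 70
[3] y-view keeps 15 columns → grid now 30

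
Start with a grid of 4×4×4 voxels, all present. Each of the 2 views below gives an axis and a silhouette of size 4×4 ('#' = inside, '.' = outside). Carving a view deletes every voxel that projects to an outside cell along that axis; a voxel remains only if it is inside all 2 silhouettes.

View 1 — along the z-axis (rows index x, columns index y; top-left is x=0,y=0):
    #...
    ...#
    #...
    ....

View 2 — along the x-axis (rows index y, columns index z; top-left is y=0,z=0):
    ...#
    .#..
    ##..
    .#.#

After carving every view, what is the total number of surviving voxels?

|visual hull| = 4

before carving: 64 voxels (4×4×4)
after view 1 [z-axis, 3 of 16 cells solid] → remaining = 12
after view 2 [x-axis, 6 of 16 cells solid] → remaining = 4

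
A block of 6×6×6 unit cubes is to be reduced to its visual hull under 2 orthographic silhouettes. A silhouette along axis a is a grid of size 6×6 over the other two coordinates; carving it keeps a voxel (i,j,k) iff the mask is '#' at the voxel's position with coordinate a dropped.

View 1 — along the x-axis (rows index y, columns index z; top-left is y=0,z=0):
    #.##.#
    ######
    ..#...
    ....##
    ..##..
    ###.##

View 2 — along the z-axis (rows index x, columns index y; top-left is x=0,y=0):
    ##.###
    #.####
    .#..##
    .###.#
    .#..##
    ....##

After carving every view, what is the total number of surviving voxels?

initial block: 6^3 = 216
carve view 1 (along x, YZ-mask fill 20/36): 120 voxels remain
carve view 2 (along z, XY-mask fill 22/36): 80 voxels remain

|visual hull| = 80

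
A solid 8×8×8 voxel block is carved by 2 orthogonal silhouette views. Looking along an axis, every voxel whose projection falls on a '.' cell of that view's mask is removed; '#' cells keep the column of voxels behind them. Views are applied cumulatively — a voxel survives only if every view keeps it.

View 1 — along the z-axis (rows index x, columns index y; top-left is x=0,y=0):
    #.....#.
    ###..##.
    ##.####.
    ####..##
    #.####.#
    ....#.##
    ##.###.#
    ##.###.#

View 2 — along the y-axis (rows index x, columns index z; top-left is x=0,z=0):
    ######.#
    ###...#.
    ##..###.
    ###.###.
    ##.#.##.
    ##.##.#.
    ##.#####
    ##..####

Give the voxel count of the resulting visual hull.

|visual hull| = 223

start: 8×8×8 = 512 voxels
V1 z: intersect with XY mask (40 set) -- 320 left
V2 y: intersect with XZ mask (45 set) -- 223 left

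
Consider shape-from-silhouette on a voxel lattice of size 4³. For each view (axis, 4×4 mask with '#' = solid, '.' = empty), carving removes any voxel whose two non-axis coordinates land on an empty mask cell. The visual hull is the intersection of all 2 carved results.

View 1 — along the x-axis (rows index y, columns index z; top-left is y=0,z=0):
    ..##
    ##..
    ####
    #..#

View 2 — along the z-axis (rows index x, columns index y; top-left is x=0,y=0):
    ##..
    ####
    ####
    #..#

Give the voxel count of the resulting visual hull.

|visual hull| = 28

before carving: 64 voxels (4×4×4)
V1 x: intersect with YZ mask (10 set) -- 40 left
V2 z: intersect with XY mask (12 set) -- 28 left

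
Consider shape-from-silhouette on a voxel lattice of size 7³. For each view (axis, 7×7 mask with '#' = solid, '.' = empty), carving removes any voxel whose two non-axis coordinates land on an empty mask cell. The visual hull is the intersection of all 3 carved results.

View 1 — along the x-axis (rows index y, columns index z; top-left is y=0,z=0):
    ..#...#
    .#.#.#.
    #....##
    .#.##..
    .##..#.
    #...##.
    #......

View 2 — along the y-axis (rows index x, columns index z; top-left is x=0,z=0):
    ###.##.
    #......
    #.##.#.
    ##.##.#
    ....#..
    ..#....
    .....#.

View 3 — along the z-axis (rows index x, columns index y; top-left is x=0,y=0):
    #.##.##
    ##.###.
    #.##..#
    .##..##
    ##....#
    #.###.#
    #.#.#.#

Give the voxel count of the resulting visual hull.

26 voxels

start: 7×7×7 = 343 voxels
  1. axis=0 (YZ plane), |mask|=18  ⇒  voxels=126
  2. axis=1 (XZ plane), |mask|=18  ⇒  voxels=48
  3. axis=2 (XY plane), |mask|=30  ⇒  voxels=26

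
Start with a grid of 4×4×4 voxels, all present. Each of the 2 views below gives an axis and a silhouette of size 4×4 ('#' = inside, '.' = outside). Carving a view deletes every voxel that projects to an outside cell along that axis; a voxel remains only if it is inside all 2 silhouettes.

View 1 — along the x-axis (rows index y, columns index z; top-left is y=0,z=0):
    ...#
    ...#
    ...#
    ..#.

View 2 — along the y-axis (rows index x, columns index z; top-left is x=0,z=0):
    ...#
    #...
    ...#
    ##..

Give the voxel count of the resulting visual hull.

6 voxels

full grid |V| = 64
step 1: project along x, AND mask (4/16) → |grid| = 16
step 2: project along y, AND mask (5/16) → |grid| = 6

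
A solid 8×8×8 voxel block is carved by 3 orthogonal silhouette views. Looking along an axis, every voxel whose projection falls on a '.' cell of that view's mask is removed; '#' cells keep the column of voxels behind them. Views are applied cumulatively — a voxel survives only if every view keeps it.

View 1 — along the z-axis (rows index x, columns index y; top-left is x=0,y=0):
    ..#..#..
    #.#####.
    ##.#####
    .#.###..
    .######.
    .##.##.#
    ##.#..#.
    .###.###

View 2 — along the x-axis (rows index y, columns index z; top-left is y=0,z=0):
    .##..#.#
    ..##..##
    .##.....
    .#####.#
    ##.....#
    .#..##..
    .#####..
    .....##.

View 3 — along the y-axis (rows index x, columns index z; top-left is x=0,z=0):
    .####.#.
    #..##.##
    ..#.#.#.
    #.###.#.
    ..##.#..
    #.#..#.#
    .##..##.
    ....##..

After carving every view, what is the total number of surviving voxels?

before carving: 512 voxels (8×8×8)
V1 z: intersect with XY mask (40 set) -- 320 left
V2 x: intersect with YZ mask (29 set) -- 149 left
V3 y: intersect with XZ mask (31 set) -- 65 left

65 voxels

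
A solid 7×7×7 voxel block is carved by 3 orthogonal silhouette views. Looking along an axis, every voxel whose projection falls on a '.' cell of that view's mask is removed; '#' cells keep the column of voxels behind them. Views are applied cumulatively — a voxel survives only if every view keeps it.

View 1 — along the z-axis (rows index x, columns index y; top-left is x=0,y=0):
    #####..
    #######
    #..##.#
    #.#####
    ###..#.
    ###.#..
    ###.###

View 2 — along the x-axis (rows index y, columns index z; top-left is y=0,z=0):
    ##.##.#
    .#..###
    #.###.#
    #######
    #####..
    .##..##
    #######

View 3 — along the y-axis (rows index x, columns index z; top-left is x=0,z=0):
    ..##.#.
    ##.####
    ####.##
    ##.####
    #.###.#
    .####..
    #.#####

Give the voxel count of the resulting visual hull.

voxel count = 139

full grid |V| = 343
step 1: project along z, AND mask (36/49) → |grid| = 252
step 2: project along x, AND mask (37/49) → |grid| = 187
step 3: project along y, AND mask (36/49) → |grid| = 139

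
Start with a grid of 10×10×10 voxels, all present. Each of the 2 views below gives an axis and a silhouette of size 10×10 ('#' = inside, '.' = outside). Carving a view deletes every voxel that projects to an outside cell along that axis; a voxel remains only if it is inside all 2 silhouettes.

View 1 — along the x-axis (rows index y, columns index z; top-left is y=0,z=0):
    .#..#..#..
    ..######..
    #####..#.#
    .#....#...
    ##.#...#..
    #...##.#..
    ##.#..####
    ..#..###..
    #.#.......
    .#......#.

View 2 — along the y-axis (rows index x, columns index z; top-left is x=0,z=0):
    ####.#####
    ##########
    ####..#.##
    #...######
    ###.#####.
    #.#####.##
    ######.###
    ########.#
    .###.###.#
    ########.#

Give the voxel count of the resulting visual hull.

|visual hull| = 340

initial block: 10^3 = 1000
[1] x-view keeps 41 columns → grid now 410
[2] y-view keeps 83 columns → grid now 340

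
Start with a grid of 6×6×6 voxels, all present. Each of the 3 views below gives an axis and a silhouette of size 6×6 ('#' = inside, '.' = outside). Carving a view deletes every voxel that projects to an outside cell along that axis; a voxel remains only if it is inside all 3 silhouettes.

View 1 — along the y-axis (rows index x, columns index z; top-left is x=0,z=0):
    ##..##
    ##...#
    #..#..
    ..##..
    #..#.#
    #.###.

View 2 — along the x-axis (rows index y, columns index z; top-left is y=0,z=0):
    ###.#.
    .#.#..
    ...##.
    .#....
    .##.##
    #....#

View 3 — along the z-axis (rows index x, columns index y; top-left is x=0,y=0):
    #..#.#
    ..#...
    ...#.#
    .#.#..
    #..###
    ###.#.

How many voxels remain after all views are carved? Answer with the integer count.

20 voxels

full grid |V| = 216
  1. axis=1 (XZ plane), |mask|=18  ⇒  voxels=108
  2. axis=0 (YZ plane), |mask|=15  ⇒  voxels=42
  3. axis=2 (XY plane), |mask|=16  ⇒  voxels=20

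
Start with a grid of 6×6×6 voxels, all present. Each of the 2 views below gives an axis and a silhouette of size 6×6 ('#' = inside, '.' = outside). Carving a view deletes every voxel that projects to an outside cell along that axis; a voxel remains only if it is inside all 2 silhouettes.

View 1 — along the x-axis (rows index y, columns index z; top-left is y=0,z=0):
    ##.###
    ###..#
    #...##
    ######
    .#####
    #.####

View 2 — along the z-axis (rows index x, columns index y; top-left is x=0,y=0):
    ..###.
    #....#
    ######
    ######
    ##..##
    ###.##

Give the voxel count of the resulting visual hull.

initial block: 6^3 = 216
step 1: project along x, AND mask (28/36) → |grid| = 168
step 2: project along z, AND mask (26/36) → |grid| = 121

remaining voxels: 121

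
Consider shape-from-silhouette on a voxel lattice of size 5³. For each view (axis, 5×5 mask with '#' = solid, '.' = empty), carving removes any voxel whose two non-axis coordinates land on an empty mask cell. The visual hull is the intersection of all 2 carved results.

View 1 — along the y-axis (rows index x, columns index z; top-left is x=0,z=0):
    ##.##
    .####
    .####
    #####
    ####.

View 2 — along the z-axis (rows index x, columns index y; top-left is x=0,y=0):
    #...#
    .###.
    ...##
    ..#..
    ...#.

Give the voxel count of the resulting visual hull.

start: 5×5×5 = 125 voxels
carve view 1 (along y, XZ-mask fill 21/25): 105 voxels remain
carve view 2 (along z, XY-mask fill 9/25): 37 voxels remain

voxel count = 37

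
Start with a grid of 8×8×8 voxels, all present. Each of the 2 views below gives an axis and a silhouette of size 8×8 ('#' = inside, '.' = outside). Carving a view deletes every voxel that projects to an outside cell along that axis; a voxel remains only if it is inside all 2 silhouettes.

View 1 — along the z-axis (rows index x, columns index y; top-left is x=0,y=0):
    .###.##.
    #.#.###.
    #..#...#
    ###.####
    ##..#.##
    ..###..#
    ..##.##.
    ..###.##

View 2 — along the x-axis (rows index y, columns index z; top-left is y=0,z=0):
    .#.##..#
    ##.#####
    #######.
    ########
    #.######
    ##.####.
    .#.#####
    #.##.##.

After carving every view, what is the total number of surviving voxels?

239 voxels

initial block: 8^3 = 512
step 1: project along z, AND mask (38/64) → |grid| = 304
step 2: project along x, AND mask (50/64) → |grid| = 239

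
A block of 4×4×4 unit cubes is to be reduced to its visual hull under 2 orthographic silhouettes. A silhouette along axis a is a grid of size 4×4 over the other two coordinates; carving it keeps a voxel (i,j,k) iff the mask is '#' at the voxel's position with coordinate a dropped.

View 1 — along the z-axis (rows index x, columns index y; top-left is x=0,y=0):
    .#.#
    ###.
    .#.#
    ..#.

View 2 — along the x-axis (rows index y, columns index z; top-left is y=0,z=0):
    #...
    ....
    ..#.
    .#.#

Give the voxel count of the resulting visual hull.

remaining voxels: 7

start: 4×4×4 = 64 voxels
[1] z-view keeps 8 columns → grid now 32
[2] x-view keeps 4 columns → grid now 7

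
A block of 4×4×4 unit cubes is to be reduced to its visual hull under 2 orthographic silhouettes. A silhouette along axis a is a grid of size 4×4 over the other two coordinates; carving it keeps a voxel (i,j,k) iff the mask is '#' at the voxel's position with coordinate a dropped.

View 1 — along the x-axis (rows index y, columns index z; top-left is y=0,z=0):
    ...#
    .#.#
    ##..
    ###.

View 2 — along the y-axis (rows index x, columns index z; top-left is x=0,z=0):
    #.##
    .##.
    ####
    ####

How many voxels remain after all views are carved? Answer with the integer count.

initial block: 4^3 = 64
[1] x-view keeps 8 columns → grid now 32
[2] y-view keeps 13 columns → grid now 25

voxel count = 25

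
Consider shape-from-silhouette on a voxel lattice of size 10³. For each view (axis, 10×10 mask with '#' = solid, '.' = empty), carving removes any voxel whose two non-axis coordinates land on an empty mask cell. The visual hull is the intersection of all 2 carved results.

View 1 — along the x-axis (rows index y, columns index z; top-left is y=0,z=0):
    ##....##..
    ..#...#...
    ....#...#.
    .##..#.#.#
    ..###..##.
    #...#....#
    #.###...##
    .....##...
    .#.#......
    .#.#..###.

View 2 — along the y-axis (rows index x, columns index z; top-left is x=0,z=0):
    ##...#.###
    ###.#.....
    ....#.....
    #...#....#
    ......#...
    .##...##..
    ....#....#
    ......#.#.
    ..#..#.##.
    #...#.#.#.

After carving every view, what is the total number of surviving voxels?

full grid |V| = 1000
[1] x-view keeps 36 columns → grid now 360
[2] y-view keeps 31 columns → grid now 113

remaining voxels: 113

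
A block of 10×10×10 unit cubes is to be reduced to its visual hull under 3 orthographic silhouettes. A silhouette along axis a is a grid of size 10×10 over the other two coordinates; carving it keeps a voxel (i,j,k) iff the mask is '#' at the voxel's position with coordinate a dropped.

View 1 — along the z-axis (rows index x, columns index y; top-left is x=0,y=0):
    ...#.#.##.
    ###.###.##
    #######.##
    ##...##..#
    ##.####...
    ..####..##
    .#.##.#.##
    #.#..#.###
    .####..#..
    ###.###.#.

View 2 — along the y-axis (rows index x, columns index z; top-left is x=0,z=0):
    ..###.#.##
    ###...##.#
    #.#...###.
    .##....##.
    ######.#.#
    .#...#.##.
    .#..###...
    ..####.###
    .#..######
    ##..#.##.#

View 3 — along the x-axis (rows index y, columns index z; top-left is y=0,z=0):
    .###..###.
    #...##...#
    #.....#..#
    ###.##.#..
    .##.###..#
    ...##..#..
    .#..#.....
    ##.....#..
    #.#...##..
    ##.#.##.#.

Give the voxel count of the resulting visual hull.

initial block: 10^3 = 1000
after view 1 [z-axis, 62 of 100 cells solid] → remaining = 620
after view 2 [y-axis, 57 of 100 cells solid] → remaining = 352
after view 3 [x-axis, 43 of 100 cells solid] → remaining = 155

|visual hull| = 155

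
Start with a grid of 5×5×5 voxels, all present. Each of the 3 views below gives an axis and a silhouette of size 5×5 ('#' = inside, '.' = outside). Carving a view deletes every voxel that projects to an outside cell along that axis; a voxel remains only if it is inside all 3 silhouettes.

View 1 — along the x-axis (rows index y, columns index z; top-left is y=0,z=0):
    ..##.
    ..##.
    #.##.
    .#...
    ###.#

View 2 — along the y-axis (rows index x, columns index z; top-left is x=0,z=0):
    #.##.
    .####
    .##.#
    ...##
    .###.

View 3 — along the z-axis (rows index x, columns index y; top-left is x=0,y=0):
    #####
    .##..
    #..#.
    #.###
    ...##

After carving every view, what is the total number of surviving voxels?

21 voxels

before carving: 125 voxels (5×5×5)
V1 x: intersect with YZ mask (12 set) -- 60 left
V2 y: intersect with XZ mask (15 set) -- 39 left
V3 z: intersect with XY mask (15 set) -- 21 left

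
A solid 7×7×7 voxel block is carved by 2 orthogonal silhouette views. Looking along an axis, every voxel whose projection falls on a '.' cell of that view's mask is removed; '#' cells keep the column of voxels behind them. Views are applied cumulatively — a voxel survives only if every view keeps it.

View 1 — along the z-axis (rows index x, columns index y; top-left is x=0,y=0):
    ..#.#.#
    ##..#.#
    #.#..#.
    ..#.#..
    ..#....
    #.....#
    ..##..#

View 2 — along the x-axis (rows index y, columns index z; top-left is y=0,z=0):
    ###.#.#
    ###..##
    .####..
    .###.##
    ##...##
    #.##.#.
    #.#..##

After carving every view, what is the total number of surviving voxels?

77 voxels

start: 7×7×7 = 343 voxels
carve view 1 (along z, XY-mask fill 18/49): 126 voxels remain
carve view 2 (along x, YZ-mask fill 31/49): 77 voxels remain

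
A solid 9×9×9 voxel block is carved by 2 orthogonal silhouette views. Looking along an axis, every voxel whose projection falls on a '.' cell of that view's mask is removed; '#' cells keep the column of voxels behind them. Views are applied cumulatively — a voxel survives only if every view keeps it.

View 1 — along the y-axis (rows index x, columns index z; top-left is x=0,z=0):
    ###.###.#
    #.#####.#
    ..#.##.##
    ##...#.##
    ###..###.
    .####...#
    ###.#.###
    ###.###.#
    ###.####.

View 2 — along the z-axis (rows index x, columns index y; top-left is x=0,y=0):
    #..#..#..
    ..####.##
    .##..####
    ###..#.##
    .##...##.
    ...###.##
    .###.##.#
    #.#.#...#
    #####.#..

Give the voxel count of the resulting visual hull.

|visual hull| = 284

start: 9×9×9 = 729 voxels
carve view 1 (along y, XZ-mask fill 56/81): 504 voxels remain
carve view 2 (along z, XY-mask fill 46/81): 284 voxels remain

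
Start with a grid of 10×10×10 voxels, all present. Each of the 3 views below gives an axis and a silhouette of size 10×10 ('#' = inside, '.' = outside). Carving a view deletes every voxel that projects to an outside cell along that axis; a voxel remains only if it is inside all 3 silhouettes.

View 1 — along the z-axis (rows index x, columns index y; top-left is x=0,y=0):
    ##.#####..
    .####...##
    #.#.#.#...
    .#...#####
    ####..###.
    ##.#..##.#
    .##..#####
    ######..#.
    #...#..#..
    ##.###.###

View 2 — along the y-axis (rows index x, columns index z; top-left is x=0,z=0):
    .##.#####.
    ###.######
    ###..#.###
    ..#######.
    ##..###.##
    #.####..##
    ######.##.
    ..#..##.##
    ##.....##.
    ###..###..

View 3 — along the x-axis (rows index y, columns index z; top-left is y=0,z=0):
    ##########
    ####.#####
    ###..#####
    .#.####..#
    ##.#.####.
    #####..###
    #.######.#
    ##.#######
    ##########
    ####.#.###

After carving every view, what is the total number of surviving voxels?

voxel count = 347

full grid |V| = 1000
after view 1 [z-axis, 61 of 100 cells solid] → remaining = 610
after view 2 [y-axis, 67 of 100 cells solid] → remaining = 415
after view 3 [x-axis, 83 of 100 cells solid] → remaining = 347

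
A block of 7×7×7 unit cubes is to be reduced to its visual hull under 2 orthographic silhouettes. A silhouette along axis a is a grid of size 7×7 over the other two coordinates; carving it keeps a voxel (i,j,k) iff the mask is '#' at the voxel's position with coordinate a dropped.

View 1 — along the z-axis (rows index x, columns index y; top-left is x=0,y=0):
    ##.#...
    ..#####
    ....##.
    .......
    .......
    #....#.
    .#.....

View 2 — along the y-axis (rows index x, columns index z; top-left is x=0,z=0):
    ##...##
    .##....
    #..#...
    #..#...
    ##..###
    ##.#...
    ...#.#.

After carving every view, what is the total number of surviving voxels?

start: 7×7×7 = 343 voxels
step 1: project along z, AND mask (13/49) → |grid| = 91
step 2: project along y, AND mask (20/49) → |grid| = 34

voxel count = 34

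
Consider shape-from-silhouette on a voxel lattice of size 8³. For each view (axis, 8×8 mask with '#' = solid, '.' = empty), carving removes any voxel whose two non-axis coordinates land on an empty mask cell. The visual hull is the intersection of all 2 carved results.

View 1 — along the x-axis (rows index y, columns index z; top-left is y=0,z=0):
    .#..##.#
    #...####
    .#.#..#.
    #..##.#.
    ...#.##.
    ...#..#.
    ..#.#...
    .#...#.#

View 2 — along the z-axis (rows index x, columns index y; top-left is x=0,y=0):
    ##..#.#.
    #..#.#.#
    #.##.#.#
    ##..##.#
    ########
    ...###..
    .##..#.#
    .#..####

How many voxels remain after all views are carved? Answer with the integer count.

full grid |V| = 512
carve view 1 (along x, YZ-mask fill 26/64): 208 voxels remain
carve view 2 (along z, XY-mask fill 38/64): 123 voxels remain

voxel count = 123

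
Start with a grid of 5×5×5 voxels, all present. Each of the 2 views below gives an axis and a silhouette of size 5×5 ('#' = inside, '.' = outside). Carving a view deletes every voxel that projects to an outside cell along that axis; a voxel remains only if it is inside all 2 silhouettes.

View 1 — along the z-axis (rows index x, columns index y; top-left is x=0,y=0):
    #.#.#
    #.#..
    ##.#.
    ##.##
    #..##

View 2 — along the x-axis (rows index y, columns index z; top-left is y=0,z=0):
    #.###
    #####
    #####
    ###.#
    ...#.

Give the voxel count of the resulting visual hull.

full grid |V| = 125
step 1: project along z, AND mask (15/25) → |grid| = 75
step 2: project along x, AND mask (19/25) → |grid| = 55

voxel count = 55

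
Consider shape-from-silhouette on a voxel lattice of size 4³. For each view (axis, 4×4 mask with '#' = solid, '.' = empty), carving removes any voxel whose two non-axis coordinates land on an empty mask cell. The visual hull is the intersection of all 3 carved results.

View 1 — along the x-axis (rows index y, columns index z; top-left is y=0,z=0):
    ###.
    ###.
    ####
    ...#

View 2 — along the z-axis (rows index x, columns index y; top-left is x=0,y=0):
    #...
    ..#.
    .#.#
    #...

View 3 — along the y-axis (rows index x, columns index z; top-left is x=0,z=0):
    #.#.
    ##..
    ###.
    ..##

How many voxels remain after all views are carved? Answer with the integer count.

start: 4×4×4 = 64 voxels
  1. axis=0 (YZ plane), |mask|=11  ⇒  voxels=44
  2. axis=2 (XY plane), |mask|=5  ⇒  voxels=14
  3. axis=1 (XZ plane), |mask|=9  ⇒  voxels=8

|visual hull| = 8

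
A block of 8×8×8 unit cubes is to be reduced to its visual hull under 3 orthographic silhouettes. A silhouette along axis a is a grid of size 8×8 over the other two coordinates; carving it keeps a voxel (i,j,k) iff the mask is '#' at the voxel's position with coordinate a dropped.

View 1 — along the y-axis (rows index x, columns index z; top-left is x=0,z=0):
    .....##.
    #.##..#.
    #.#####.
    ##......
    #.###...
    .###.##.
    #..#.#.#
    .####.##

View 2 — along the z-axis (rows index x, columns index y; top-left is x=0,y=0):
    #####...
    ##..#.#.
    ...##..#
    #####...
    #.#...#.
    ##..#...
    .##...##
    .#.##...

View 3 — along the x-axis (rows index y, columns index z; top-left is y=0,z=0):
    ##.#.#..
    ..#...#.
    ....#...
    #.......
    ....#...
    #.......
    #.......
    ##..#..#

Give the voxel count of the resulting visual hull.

29 voxels

before carving: 512 voxels (8×8×8)
carve view 1 (along y, XZ-mask fill 33/64): 264 voxels remain
carve view 2 (along z, XY-mask fill 30/64): 115 voxels remain
carve view 3 (along x, YZ-mask fill 15/64): 29 voxels remain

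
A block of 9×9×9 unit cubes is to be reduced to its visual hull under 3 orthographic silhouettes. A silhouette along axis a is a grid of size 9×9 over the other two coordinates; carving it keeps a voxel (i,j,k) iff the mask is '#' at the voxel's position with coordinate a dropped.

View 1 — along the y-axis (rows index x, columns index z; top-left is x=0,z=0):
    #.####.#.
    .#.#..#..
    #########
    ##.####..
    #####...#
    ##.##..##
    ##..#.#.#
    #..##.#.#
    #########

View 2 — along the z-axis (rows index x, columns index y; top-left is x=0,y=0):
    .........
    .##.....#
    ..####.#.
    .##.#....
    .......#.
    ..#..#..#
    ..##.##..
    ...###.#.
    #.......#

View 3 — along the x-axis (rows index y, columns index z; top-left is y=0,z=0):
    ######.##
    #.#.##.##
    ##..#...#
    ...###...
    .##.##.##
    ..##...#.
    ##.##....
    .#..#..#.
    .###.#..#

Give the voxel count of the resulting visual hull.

remaining voxels: 69

full grid |V| = 729
[1] y-view keeps 55 columns → grid now 495
[2] z-view keeps 25 columns → grid now 154
[3] x-view keeps 42 columns → grid now 69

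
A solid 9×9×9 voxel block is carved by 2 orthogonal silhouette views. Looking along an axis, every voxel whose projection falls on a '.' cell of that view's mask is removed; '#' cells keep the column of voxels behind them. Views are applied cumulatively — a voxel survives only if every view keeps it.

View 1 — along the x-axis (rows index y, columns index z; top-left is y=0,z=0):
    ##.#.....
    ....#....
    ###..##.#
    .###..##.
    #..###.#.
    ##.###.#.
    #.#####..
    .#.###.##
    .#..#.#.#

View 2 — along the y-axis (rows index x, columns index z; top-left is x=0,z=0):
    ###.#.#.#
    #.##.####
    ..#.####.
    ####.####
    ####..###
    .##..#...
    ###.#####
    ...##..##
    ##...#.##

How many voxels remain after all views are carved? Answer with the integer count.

voxel count = 238

full grid |V| = 729
[1] x-view keeps 42 columns → grid now 378
[2] y-view keeps 53 columns → grid now 238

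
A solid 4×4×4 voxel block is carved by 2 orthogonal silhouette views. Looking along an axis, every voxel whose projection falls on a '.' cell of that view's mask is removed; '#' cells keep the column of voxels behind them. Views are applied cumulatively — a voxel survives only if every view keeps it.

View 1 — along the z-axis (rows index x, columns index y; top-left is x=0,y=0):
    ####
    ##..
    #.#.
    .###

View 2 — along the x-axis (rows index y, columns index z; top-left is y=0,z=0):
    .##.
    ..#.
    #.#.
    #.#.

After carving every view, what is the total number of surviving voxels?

remaining voxels: 19

before carving: 64 voxels (4×4×4)
[1] z-view keeps 11 columns → grid now 44
[2] x-view keeps 7 columns → grid now 19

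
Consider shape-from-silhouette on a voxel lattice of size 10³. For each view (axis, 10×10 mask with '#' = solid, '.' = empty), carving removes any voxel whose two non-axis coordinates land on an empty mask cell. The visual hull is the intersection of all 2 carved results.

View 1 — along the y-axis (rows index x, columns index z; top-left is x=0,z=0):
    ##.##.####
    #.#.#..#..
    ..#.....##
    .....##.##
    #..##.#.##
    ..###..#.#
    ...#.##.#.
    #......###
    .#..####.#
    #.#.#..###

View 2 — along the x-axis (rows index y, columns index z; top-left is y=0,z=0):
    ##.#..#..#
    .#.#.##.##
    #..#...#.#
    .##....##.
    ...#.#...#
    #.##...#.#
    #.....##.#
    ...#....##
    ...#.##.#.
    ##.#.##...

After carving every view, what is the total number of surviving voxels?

|visual hull| = 218

before carving: 1000 voxels (10×10×10)
after view 1 [y-axis, 50 of 100 cells solid] → remaining = 500
after view 2 [x-axis, 43 of 100 cells solid] → remaining = 218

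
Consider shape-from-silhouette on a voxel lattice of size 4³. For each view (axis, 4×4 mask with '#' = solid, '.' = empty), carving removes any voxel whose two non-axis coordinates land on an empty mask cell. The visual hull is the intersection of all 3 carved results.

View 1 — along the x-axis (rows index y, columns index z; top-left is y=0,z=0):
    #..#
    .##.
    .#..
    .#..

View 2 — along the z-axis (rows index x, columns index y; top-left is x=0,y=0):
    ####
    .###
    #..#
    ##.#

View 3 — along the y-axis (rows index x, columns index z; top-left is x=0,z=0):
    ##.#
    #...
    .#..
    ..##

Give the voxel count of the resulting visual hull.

8 voxels

full grid |V| = 64
V1 x: intersect with YZ mask (6 set) -- 24 left
V2 z: intersect with XY mask (12 set) -- 18 left
V3 y: intersect with XZ mask (7 set) -- 8 left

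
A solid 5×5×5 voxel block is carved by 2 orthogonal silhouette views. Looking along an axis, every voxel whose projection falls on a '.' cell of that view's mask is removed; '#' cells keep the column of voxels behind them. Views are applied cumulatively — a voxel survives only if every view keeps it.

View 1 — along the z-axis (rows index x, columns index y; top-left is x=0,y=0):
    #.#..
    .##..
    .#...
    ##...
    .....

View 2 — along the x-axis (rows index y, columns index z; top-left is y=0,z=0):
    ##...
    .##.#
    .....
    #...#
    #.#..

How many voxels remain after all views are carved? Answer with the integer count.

before carving: 125 voxels (5×5×5)
V1 z: intersect with XY mask (7 set) -- 35 left
V2 x: intersect with YZ mask (9 set) -- 13 left

|visual hull| = 13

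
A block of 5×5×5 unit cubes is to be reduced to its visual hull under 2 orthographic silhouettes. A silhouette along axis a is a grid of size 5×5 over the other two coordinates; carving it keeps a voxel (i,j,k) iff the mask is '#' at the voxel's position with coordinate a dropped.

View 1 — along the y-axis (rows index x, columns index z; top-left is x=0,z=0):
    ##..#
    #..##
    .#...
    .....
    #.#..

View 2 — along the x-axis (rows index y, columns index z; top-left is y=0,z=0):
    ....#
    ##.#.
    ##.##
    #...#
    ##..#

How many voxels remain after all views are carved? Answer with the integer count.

initial block: 5^3 = 125
  1. axis=1 (XZ plane), |mask|=9  ⇒  voxels=45
  2. axis=0 (YZ plane), |mask|=13  ⇒  voxels=28

voxel count = 28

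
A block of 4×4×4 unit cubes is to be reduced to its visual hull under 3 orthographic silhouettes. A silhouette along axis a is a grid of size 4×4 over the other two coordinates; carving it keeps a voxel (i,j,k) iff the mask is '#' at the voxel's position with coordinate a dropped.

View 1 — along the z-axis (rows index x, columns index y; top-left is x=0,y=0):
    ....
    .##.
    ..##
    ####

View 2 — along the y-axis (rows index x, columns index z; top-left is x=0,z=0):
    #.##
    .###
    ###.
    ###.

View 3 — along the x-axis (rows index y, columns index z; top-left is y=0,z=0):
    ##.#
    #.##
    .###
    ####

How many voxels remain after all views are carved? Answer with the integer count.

remaining voxels: 19

start: 4×4×4 = 64 voxels
carve view 1 (along z, XY-mask fill 8/16): 32 voxels remain
carve view 2 (along y, XZ-mask fill 12/16): 24 voxels remain
carve view 3 (along x, YZ-mask fill 13/16): 19 voxels remain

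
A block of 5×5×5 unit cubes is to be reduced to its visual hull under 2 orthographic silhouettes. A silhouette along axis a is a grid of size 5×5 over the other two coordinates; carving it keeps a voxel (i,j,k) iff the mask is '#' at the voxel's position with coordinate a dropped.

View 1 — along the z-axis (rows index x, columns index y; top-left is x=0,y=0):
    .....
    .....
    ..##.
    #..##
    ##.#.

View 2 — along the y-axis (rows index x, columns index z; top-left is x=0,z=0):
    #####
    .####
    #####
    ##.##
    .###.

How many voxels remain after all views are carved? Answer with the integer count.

initial block: 5^3 = 125
[1] z-view keeps 8 columns → grid now 40
[2] y-view keeps 21 columns → grid now 31

remaining voxels: 31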